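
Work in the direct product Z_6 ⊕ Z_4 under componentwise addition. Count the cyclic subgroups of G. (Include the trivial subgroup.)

12

Group the elements of G by the cyclic subgroup they generate; each cyclic subgroup of order d accounts for φ(d) elements.
Cyclic subgroups by order — order 1: 1; order 2: 3; order 3: 1; order 4: 2; order 6: 3; order 12: 2.
Total: 12.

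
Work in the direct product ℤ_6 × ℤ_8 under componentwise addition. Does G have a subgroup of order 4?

4 | 48. A subgroup of order 4 is {(0,0), (0,2), (0,4), (0,6)}.

Yes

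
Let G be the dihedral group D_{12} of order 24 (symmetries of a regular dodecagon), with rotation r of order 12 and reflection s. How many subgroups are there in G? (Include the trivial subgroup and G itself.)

|G| = 24, so by Lagrange every subgroup order divides 24. Divisors: 1, 2, 3, 4, 6, 8, 12, 24.
Subgroups by order — order 1: 1; order 2: 13; order 3: 1; order 4: 7; order 6: 5; order 8: 3; order 12: 3; order 24: 1.
Total: 1 + 13 + 1 + 7 + 5 + 3 + 3 + 1 = 34.

34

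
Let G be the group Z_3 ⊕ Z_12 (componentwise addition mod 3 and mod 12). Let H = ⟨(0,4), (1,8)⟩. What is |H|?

|⟨(0,4)⟩| = 3 and |⟨(1,8)⟩| = 3, so |H| is a multiple of lcm(3, 3) = 3 and divides |G| = 36.
Closing under the operation: H = {(0,0), (0,4), (0,8), (1,0), (1,4), (1,8), (2,0), (2,4), (2,8)}, so |H| = 9.

9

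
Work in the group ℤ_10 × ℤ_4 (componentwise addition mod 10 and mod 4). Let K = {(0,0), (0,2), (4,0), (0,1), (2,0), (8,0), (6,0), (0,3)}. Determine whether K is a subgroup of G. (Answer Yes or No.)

No

Closure fails: (0,1) + (4,0) = (4,1) ∉ K. So K is not a subgroup.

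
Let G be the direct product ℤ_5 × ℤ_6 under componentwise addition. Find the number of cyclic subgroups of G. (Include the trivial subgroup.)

8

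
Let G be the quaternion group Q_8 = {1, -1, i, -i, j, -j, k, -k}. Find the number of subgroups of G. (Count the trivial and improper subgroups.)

|G| = 8, so by Lagrange every subgroup order divides 8. Divisors: 1, 2, 4, 8.
Subgroups by order — order 1: 1; order 2: 1; order 4: 3; order 8: 1.
Total: 1 + 1 + 3 + 1 = 6.

6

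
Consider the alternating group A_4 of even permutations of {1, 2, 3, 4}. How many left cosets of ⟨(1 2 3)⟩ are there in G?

4

|⟨(1 2 3)⟩| = 3 and |G| = 12.
By Lagrange, [G : H] = |G|/|H| = 12/3 = 4.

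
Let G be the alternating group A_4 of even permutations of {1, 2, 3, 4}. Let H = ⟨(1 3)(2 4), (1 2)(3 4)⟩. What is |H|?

4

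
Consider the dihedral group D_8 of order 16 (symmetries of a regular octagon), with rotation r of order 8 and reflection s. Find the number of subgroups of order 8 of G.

|G| = 16 and 8 | 16, so subgroups of order 8 are possible by Lagrange.
The subgroups of order 8 are: {e, r, r^2, r^3, r^4, r^5, r^6, r^7}; {e, r^2, r^4, r^6, s, r^2s, r^4s, r^6s}; {e, r^2, r^4, r^6, rs, r^3s, r^5s, r^7s}.
So G has 3 subgroups of order 8.

3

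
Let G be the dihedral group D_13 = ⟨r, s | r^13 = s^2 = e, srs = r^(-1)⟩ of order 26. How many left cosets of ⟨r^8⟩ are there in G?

2

|⟨r^8⟩| = 13 and |G| = 26.
By Lagrange, [G : H] = |G|/|H| = 26/13 = 2.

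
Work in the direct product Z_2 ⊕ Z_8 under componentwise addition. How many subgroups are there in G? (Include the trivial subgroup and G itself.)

11

|G| = 16, so by Lagrange every subgroup order divides 16. Divisors: 1, 2, 4, 8, 16.
Subgroups by order — order 1: 1; order 2: 3; order 4: 3; order 8: 3; order 16: 1.
Total: 1 + 3 + 3 + 3 + 1 = 11.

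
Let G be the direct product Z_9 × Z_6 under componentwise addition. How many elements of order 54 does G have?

An element (a,b) has order lcm(ord(a), ord(b)); count pairs with lcm equal to 54.
Enumerating gives 0 such elements.

0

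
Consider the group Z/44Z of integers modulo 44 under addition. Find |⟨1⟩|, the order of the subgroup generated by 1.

44

In Z/44Z, the order of an element a is n/gcd(a, n).
gcd(1, 44) = 1, so |⟨1⟩| = 44/1 = 44.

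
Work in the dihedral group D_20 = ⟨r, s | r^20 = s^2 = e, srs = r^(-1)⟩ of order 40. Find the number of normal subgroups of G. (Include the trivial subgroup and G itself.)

9

G has 48 subgroups. Checking conjugation-invariance by order — order 1: 1/1 normal; order 2: 1/21 normal; order 4: 1/11 normal; order 5: 1/1 normal; order 8: 0/5 normal; order 10: 1/5 normal; order 20: 3/3 normal; order 40: 1/1 normal.
Total normal subgroups: 9.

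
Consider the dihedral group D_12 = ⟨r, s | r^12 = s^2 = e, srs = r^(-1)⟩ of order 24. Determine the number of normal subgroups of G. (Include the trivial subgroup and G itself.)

9

G has 34 subgroups. Checking conjugation-invariance by order — order 1: 1/1 normal; order 2: 1/13 normal; order 3: 1/1 normal; order 4: 1/7 normal; order 6: 1/5 normal; order 8: 0/3 normal; order 12: 3/3 normal; order 24: 1/1 normal.
Total normal subgroups: 9.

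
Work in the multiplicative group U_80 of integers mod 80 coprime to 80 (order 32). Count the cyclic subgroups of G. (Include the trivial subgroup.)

20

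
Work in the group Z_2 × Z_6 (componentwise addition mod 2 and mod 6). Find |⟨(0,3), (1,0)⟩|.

4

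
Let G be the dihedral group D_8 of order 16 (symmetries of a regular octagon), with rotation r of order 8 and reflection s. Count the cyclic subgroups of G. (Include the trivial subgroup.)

12

Group the elements of G by the cyclic subgroup they generate; each cyclic subgroup of order d accounts for φ(d) elements.
Cyclic subgroups by order — order 1: 1; order 2: 9; order 4: 1; order 8: 1.
Total: 12.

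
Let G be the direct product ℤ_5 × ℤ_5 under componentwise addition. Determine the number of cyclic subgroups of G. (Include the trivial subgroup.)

7

Group the elements of G by the cyclic subgroup they generate; each cyclic subgroup of order d accounts for φ(d) elements.
Cyclic subgroups by order — order 1: 1; order 5: 6.
Total: 7.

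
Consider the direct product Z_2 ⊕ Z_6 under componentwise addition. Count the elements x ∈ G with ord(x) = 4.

An element (a,b) has order lcm(ord(a), ord(b)); count pairs with lcm equal to 4.
Enumerating gives 0 such elements.

0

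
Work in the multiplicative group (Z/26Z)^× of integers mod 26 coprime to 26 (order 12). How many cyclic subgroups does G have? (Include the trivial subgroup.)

6

Each element a generates a cyclic subgroup ⟨a⟩; distinct elements may generate the same one (a cyclic group of order d has φ(d) generators).
Cyclic subgroups by order — order 1: 1; order 2: 1; order 3: 1; order 4: 1; order 6: 1; order 12: 1.
Total: 6.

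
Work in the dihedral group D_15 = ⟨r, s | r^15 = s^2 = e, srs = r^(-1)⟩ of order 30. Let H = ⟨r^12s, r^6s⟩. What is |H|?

|⟨r^12s⟩| = 2 and |⟨r^6s⟩| = 2, so |H| is a multiple of lcm(2, 2) = 2 and divides |G| = 30.
Closing under the operation: H = {e, r^3, r^6, r^9, r^12, s, r^3s, r^6s, r^9s, r^12s}, so |H| = 10.

10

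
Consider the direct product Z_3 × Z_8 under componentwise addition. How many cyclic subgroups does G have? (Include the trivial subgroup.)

8

A cyclic subgroup of order d is generated by each of its φ(d) elements of order d, so the cyclic subgroups of order d number (#elements of order d)/φ(d).
Cyclic subgroups by order — order 1: 1; order 2: 1; order 3: 1; order 4: 1; order 6: 1; order 8: 1; order 12: 1; order 24: 1.
Total: 8.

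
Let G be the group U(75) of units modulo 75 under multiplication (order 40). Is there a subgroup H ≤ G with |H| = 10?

Yes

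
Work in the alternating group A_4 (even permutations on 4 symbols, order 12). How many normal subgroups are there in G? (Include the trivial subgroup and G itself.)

G has 10 subgroups. Checking conjugation-invariance by order — order 1: 1/1 normal; order 2: 0/3 normal; order 3: 0/4 normal; order 4: 1/1 normal; order 12: 1/1 normal.
Total normal subgroups: 3.

3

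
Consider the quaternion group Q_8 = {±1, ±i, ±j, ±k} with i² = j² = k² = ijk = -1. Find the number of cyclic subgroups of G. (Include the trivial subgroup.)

Each element a generates a cyclic subgroup ⟨a⟩; distinct elements may generate the same one (a cyclic group of order d has φ(d) generators).
Cyclic subgroups by order — order 1: 1; order 2: 1; order 4: 3.
Total: 5.

5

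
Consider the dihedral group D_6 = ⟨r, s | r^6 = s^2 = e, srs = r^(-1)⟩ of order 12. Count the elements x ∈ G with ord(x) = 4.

0

No element of G has order 4 (even though 4 | 12).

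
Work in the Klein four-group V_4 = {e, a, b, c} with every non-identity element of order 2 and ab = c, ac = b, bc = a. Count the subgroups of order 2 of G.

|G| = 4 and 2 | 4, so subgroups of order 2 are possible by Lagrange.
The subgroups of order 2 are: {e, a}; {e, b}; {e, c}.
So G has 3 subgroups of order 2.

3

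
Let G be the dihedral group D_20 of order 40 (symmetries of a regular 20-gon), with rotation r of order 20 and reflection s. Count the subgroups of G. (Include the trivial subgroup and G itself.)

48

|G| = 40, so by Lagrange every subgroup order divides 40. Divisors: 1, 2, 4, 5, 8, 10, 20, 40.
Subgroups by order — order 1: 1; order 2: 21; order 4: 11; order 5: 1; order 8: 5; order 10: 5; order 20: 3; order 40: 1.
Total: 1 + 21 + 11 + 1 + 5 + 5 + 3 + 1 = 48.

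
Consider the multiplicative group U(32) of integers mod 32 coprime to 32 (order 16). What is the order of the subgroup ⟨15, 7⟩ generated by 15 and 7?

|⟨15⟩| = 2 and |⟨7⟩| = 4, so |H| is a multiple of lcm(2, 4) = 4 and divides |G| = 16.
Closing under the operation: H = {1, 7, 9, 15, 17, 23, 25, 31}, so |H| = 8.

8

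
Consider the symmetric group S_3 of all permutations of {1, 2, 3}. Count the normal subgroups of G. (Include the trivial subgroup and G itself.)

G has 6 subgroups. Checking conjugation-invariance by order — order 1: 1/1 normal; order 2: 0/3 normal; order 3: 1/1 normal; order 6: 1/1 normal.
Total normal subgroups: 3.

3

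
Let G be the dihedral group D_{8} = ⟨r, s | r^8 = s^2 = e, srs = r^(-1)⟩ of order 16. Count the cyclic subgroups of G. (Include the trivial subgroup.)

Each element a generates a cyclic subgroup ⟨a⟩; distinct elements may generate the same one (a cyclic group of order d has φ(d) generators).
Cyclic subgroups by order — order 1: 1; order 2: 9; order 4: 1; order 8: 1.
Total: 12.

12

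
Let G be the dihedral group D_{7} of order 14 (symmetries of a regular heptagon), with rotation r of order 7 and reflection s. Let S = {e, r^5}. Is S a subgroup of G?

r^5 ∈ S but its inverse r^2 ∉ S, so S is not a subgroup.

No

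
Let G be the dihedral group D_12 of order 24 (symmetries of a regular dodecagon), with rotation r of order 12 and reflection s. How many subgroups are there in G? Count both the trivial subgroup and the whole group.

34

|G| = 24, so by Lagrange every subgroup order divides 24. Divisors: 1, 2, 3, 4, 6, 8, 12, 24.
Subgroups by order — order 1: 1; order 2: 13; order 3: 1; order 4: 7; order 6: 5; order 8: 3; order 12: 3; order 24: 1.
Total: 1 + 13 + 1 + 7 + 5 + 3 + 3 + 1 = 34.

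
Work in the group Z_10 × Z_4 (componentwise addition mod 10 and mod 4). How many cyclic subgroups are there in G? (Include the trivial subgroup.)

12

Group the elements of G by the cyclic subgroup they generate; each cyclic subgroup of order d accounts for φ(d) elements.
Cyclic subgroups by order — order 1: 1; order 2: 3; order 4: 2; order 5: 1; order 10: 3; order 20: 2.
Total: 12.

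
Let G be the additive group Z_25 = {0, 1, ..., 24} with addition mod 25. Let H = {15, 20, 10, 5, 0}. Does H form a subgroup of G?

Yes

|H| = 5 divides |G| = 25, consistent with Lagrange.
H contains the identity, every element's inverse is in H, and H is closed under +: it is a subgroup.
In fact H = ⟨20⟩.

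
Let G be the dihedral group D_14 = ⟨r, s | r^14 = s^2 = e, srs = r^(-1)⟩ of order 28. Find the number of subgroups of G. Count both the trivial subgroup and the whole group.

|G| = 28, so by Lagrange every subgroup order divides 28. Divisors: 1, 2, 4, 7, 14, 28.
Subgroups by order — order 1: 1; order 2: 15; order 4: 7; order 7: 1; order 14: 3; order 28: 1.
Total: 1 + 15 + 7 + 1 + 3 + 1 = 28.

28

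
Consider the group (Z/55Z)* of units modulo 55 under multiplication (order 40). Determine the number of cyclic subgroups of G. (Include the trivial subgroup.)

A cyclic subgroup of order d is generated by each of its φ(d) elements of order d, so the cyclic subgroups of order d number (#elements of order d)/φ(d).
Cyclic subgroups by order — order 1: 1; order 2: 3; order 4: 2; order 5: 1; order 10: 3; order 20: 2.
Total: 12.

12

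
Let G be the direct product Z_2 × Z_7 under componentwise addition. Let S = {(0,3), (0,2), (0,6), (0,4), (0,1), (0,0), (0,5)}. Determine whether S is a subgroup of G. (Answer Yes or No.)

|S| = 7 divides |G| = 14, consistent with Lagrange.
S contains the identity, every element's inverse is in S, and S is closed under +: it is a subgroup.
In fact S = ⟨(0,1)⟩.

Yes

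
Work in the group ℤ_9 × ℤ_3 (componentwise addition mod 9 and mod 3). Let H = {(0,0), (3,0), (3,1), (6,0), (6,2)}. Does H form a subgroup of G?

|H| = 5 does not divide |G| = 27, so by Lagrange H is not a subgroup.

No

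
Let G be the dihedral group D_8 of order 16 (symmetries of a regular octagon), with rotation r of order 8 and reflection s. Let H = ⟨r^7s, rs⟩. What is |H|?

8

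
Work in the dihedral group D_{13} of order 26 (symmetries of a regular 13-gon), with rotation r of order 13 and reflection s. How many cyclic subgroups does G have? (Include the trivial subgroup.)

15

A cyclic subgroup of order d is generated by each of its φ(d) elements of order d, so the cyclic subgroups of order d number (#elements of order d)/φ(d).
Cyclic subgroups by order — order 1: 1; order 2: 13; order 13: 1.
Total: 15.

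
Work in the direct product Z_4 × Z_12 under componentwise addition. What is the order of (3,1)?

12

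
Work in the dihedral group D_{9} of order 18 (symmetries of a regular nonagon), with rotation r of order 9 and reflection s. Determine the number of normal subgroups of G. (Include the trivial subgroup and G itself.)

4

G has 16 subgroups. Checking conjugation-invariance by order — order 1: 1/1 normal; order 2: 0/9 normal; order 3: 1/1 normal; order 6: 0/3 normal; order 9: 1/1 normal; order 18: 1/1 normal.
Total normal subgroups: 4.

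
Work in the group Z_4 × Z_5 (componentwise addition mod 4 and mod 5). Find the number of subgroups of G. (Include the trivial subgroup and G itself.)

6

|G| = 20, so by Lagrange every subgroup order divides 20. Divisors: 1, 2, 4, 5, 10, 20.
Subgroups by order — order 1: 1; order 2: 1; order 4: 1; order 5: 1; order 10: 1; order 20: 1.
Total: 1 + 1 + 1 + 1 + 1 + 1 = 6.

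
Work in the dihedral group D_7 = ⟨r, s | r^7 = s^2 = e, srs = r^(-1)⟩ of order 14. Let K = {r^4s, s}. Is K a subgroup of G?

No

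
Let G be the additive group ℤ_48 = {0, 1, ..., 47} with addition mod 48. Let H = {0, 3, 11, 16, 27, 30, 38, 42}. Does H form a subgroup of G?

16 ∈ H but its inverse 32 ∉ H, so H is not a subgroup.

No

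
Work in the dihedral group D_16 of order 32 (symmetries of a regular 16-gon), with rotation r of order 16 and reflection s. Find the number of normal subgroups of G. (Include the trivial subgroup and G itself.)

G has 36 subgroups. Checking conjugation-invariance by order — order 1: 1/1 normal; order 2: 1/17 normal; order 4: 1/9 normal; order 8: 1/5 normal; order 16: 3/3 normal; order 32: 1/1 normal.
Total normal subgroups: 8.

8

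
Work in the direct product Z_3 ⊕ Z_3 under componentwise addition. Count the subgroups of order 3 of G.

|G| = 9 and 3 | 9, so subgroups of order 3 are possible by Lagrange.
The subgroups of order 3 are: {(0,0), (0,1), (0,2)}; {(0,0), (1,0), (2,0)}; {(0,0), (1,1), (2,2)}; {(0,0), (1,2), (2,1)}.
So G has 4 subgroups of order 3.

4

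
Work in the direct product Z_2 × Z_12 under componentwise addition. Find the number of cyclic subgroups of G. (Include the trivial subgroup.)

A cyclic subgroup of order d is generated by each of its φ(d) elements of order d, so the cyclic subgroups of order d number (#elements of order d)/φ(d).
Cyclic subgroups by order — order 1: 1; order 2: 3; order 3: 1; order 4: 2; order 6: 3; order 12: 2.
Total: 12.

12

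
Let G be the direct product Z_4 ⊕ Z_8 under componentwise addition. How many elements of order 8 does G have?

16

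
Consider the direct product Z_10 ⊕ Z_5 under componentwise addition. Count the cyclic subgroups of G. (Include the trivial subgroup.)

Each element a generates a cyclic subgroup ⟨a⟩; distinct elements may generate the same one (a cyclic group of order d has φ(d) generators).
Cyclic subgroups by order — order 1: 1; order 2: 1; order 5: 6; order 10: 6.
Total: 14.

14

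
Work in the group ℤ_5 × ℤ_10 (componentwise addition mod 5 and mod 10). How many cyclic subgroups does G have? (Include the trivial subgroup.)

14

A cyclic subgroup of order d is generated by each of its φ(d) elements of order d, so the cyclic subgroups of order d number (#elements of order d)/φ(d).
Cyclic subgroups by order — order 1: 1; order 2: 1; order 5: 6; order 10: 6.
Total: 14.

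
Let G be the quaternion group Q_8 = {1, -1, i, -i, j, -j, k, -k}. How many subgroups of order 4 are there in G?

|G| = 8 and 4 | 8, so subgroups of order 4 are possible by Lagrange.
The subgroups of order 4 are: {1, -1, i, -i}; {1, -1, j, -j}; {1, -1, k, -k}.
So G has 3 subgroups of order 4.

3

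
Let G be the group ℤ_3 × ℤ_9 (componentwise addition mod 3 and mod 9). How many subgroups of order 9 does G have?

4

|G| = 27 and 9 | 27, so subgroups of order 9 are possible by Lagrange.
The subgroups of order 9 are: {(0,0), (0,1), (0,2), (0,3), (0,4), (0,5), (0,6), (0,7), (0,8)}; {(0,0), (0,3), (0,6), (1,0), (1,3), (1,6), (2,0), (2,3), (2,6)}; {(0,0), (0,3), (0,6), (1,1), (1,4), (1,7), (2,2), (2,5), (2,8)}; {(0,0), (0,3), (0,6), (1,2), (1,5), (1,8), (2,1), (2,4), (2,7)}.
So G has 4 subgroups of order 9.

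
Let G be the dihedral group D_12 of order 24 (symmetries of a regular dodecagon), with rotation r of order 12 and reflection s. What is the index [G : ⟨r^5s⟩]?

|⟨r^5s⟩| = 2 and |G| = 24.
By Lagrange, [G : H] = |G|/|H| = 24/2 = 12.

12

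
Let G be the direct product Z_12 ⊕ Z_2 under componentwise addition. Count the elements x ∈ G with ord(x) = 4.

An element (a,b) has order lcm(ord(a), ord(b)); count pairs with lcm equal to 4.
Enumerating gives 4 such elements.

4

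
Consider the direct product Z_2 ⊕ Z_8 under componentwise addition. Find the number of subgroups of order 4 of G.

|G| = 16 and 4 | 16, so subgroups of order 4 are possible by Lagrange.
The subgroups of order 4 are: {(0,0), (0,2), (0,4), (0,6)}; {(0,0), (0,4), (1,0), (1,4)}; {(0,0), (0,4), (1,2), (1,6)}.
So G has 3 subgroups of order 4.

3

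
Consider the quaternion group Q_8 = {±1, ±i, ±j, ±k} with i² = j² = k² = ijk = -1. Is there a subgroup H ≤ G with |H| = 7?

7 does not divide |G| = 8, so by Lagrange no subgroup of order 7 exists.

No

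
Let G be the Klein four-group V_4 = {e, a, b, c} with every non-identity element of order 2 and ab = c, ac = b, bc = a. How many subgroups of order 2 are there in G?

3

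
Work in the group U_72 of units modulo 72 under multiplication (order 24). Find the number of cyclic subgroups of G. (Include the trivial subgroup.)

16

Each element a generates a cyclic subgroup ⟨a⟩; distinct elements may generate the same one (a cyclic group of order d has φ(d) generators).
Cyclic subgroups by order — order 1: 1; order 2: 7; order 3: 1; order 6: 7.
Total: 16.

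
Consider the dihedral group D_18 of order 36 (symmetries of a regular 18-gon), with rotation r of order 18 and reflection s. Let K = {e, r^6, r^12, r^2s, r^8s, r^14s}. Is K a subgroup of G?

Yes

|K| = 6 divides |G| = 36, consistent with Lagrange.
K contains the identity, every element's inverse is in K, and K is closed under ·: it is a subgroup.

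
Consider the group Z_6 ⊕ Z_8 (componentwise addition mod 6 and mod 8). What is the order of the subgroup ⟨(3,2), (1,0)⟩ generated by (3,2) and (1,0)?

|⟨(3,2)⟩| = 4 and |⟨(1,0)⟩| = 6, so |H| is a multiple of lcm(4, 6) = 12 and divides |G| = 48.
Closing under the operation: H = {(0,0), (0,2), (0,4), (0,6), (1,0), (1,2), (1,4), (1,6), (2,0), (2,2), (2,4), (2,6), (3,0), (3,2), (3,4), (3,6), (4,0), (4,2), (4,4), (4,6), (5,0), (5,2), (5,4), (5,6)}, so |H| = 24.

24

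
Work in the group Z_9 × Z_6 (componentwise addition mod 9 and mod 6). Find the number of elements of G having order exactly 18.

An element (a,b) has order lcm(ord(a), ord(b)); count pairs with lcm equal to 18.
Enumerating gives 18 such elements.

18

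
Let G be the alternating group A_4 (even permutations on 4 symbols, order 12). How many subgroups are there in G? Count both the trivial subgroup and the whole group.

10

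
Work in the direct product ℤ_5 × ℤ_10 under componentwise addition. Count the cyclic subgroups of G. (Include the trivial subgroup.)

A cyclic subgroup of order d is generated by each of its φ(d) elements of order d, so the cyclic subgroups of order d number (#elements of order d)/φ(d).
Cyclic subgroups by order — order 1: 1; order 2: 1; order 5: 6; order 10: 6.
Total: 14.

14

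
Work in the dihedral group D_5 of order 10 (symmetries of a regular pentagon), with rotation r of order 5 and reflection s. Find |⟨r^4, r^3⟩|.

5

|⟨r^4⟩| = 5 and |⟨r^3⟩| = 5, so |H| is a multiple of lcm(5, 5) = 5 and divides |G| = 10.
Closing under the operation: H = {e, r, r^2, r^3, r^4}, so |H| = 5.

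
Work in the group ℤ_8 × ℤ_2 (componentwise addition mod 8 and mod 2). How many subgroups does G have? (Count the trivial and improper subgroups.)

|G| = 16, so by Lagrange every subgroup order divides 16. Divisors: 1, 2, 4, 8, 16.
Subgroups by order — order 1: 1; order 2: 3; order 4: 3; order 8: 3; order 16: 1.
Total: 1 + 3 + 3 + 3 + 1 = 11.

11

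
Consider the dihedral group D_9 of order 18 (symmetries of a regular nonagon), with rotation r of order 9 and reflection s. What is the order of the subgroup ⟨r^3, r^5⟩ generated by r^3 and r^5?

|⟨r^3⟩| = 3 and |⟨r^5⟩| = 9, so |H| is a multiple of lcm(3, 9) = 9 and divides |G| = 18.
Closing under the operation: H = {e, r, r^2, r^3, r^4, r^5, r^6, r^7, r^8}, so |H| = 9.

9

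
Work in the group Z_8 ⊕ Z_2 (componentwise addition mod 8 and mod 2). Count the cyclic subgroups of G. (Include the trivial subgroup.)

8

A cyclic subgroup of order d is generated by each of its φ(d) elements of order d, so the cyclic subgroups of order d number (#elements of order d)/φ(d).
Cyclic subgroups by order — order 1: 1; order 2: 3; order 4: 2; order 8: 2.
Total: 8.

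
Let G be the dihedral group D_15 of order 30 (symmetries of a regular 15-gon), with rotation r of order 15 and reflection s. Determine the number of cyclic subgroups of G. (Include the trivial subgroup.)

19

Group the elements of G by the cyclic subgroup they generate; each cyclic subgroup of order d accounts for φ(d) elements.
Cyclic subgroups by order — order 1: 1; order 2: 15; order 3: 1; order 5: 1; order 15: 1.
Total: 19.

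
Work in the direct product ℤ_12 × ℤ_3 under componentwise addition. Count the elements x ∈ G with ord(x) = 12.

An element (a,b) has order lcm(ord(a), ord(b)); count pairs with lcm equal to 12.
Enumerating gives 16 such elements.

16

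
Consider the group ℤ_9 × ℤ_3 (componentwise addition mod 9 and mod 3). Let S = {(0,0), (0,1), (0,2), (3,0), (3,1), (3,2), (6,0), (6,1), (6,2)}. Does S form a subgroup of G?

Yes

|S| = 9 divides |G| = 27, consistent with Lagrange.
S contains the identity, every element's inverse is in S, and S is closed under +: it is a subgroup.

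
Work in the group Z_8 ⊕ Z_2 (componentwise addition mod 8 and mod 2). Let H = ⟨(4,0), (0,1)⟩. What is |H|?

4

|⟨(4,0)⟩| = 2 and |⟨(0,1)⟩| = 2, so |H| is a multiple of lcm(2, 2) = 2 and divides |G| = 16.
Closing under the operation: H = {(0,0), (0,1), (4,0), (4,1)}, so |H| = 4.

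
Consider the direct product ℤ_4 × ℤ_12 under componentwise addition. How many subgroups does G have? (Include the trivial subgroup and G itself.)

|G| = 48, so by Lagrange every subgroup order divides 48. Divisors: 1, 2, 3, 4, 6, 8, 12, 16, 24, 48.
Subgroups by order — order 1: 1; order 2: 3; order 3: 1; order 4: 7; order 6: 3; order 8: 3; order 12: 7; order 16: 1; order 24: 3; order 48: 1.
Total: 1 + 3 + 1 + 7 + 3 + 3 + 7 + 1 + 3 + 1 = 30.

30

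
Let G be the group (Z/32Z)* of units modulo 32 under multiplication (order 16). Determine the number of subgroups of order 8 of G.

3

|G| = 16 and 8 | 16, so subgroups of order 8 are possible by Lagrange.
The subgroups of order 8 are: {1, 3, 9, 11, 17, 19, 25, 27}; {1, 5, 9, 13, 17, 21, 25, 29}; {1, 7, 9, 15, 17, 23, 25, 31}.
So G has 3 subgroups of order 8.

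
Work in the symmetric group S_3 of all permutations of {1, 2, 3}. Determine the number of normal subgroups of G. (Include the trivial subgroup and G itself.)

G has 6 subgroups. Checking conjugation-invariance by order — order 1: 1/1 normal; order 2: 0/3 normal; order 3: 1/1 normal; order 6: 1/1 normal.
Total normal subgroups: 3.

3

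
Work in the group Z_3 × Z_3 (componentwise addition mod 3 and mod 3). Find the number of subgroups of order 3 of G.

4

|G| = 9 and 3 | 9, so subgroups of order 3 are possible by Lagrange.
The subgroups of order 3 are: {(0,0), (0,1), (0,2)}; {(0,0), (1,0), (2,0)}; {(0,0), (1,1), (2,2)}; {(0,0), (1,2), (2,1)}.
So G has 4 subgroups of order 3.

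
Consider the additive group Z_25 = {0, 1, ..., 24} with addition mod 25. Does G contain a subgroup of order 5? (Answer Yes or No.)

Yes

5 | 25. A subgroup of order 5 is {0, 5, 10, 15, 20}.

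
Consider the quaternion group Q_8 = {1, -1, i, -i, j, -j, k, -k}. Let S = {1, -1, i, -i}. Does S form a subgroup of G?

Yes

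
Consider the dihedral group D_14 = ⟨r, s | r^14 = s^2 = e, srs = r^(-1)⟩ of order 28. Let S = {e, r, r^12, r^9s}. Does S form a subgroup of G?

No

r ∈ S but its inverse r^13 ∉ S, so S is not a subgroup.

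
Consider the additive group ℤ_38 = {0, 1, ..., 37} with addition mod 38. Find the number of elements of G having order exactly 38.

18

In a cyclic group of order 38, the number of elements of order d (for d | 38) is φ(d).
φ(38) = 18.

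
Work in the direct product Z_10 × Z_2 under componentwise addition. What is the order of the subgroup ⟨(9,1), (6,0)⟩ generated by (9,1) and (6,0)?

10

|⟨(9,1)⟩| = 10 and |⟨(6,0)⟩| = 5, so |H| is a multiple of lcm(10, 5) = 10 and divides |G| = 20.
Closing under the operation: H = {(0,0), (1,1), (2,0), (3,1), (4,0), (5,1), (6,0), (7,1), (8,0), (9,1)}, so |H| = 10.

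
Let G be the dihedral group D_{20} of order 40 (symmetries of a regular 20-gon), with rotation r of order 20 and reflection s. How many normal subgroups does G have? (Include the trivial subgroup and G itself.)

9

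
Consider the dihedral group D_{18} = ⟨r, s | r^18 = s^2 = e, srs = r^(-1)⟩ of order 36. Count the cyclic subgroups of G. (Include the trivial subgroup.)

Each element a generates a cyclic subgroup ⟨a⟩; distinct elements may generate the same one (a cyclic group of order d has φ(d) generators).
Cyclic subgroups by order — order 1: 1; order 2: 19; order 3: 1; order 6: 1; order 9: 1; order 18: 1.
Total: 24.

24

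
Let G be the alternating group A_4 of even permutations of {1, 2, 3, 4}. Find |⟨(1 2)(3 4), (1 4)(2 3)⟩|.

|⟨(1 2)(3 4)⟩| = 2 and |⟨(1 4)(2 3)⟩| = 2, so |H| is a multiple of lcm(2, 2) = 2 and divides |G| = 12.
Closing under the operation: H = {e, (1 2)(3 4), (1 3)(2 4), (1 4)(2 3)}, so |H| = 4.

4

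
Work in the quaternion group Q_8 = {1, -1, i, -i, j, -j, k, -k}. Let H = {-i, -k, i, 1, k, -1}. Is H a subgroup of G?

|H| = 6 does not divide |G| = 8, so by Lagrange H is not a subgroup.

No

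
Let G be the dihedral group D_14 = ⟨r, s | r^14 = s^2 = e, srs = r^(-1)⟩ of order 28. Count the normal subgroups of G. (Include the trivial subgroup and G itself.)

7

G has 28 subgroups. Checking conjugation-invariance by order — order 1: 1/1 normal; order 2: 1/15 normal; order 4: 0/7 normal; order 7: 1/1 normal; order 14: 3/3 normal; order 28: 1/1 normal.
Total normal subgroups: 7.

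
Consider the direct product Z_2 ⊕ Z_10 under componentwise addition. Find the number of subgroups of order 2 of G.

3

|G| = 20 and 2 | 20, so subgroups of order 2 are possible by Lagrange.
The subgroups of order 2 are: {(0,0), (0,5)}; {(0,0), (1,0)}; {(0,0), (1,5)}.
So G has 3 subgroups of order 2.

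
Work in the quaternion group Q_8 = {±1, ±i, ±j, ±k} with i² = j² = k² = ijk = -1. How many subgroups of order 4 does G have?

3

|G| = 8 and 4 | 8, so subgroups of order 4 are possible by Lagrange.
The subgroups of order 4 are: {1, -1, i, -i}; {1, -1, j, -j}; {1, -1, k, -k}.
So G has 3 subgroups of order 4.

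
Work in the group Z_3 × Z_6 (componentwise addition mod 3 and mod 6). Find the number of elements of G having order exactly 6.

8

An element (a,b) has order lcm(ord(a), ord(b)); count pairs with lcm equal to 6.
Enumerating gives 8 such elements.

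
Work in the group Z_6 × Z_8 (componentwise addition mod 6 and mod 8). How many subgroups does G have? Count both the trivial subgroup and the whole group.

|G| = 48, so by Lagrange every subgroup order divides 48. Divisors: 1, 2, 3, 4, 6, 8, 12, 16, 24, 48.
Subgroups by order — order 1: 1; order 2: 3; order 3: 1; order 4: 3; order 6: 3; order 8: 3; order 12: 3; order 16: 1; order 24: 3; order 48: 1.
Total: 1 + 3 + 1 + 3 + 3 + 3 + 3 + 1 + 3 + 1 = 22.

22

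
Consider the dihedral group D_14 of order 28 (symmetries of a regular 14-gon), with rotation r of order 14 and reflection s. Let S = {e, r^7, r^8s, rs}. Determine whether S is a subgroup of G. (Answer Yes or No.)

|S| = 4 divides |G| = 28, consistent with Lagrange.
S contains the identity, every element's inverse is in S, and S is closed under ·: it is a subgroup.

Yes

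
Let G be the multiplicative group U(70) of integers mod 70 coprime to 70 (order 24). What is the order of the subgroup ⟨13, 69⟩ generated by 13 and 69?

8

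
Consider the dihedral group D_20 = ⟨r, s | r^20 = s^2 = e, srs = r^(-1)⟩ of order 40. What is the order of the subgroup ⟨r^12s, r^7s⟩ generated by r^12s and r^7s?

8

|⟨r^12s⟩| = 2 and |⟨r^7s⟩| = 2, so |H| is a multiple of lcm(2, 2) = 2 and divides |G| = 40.
Closing under the operation: H = {e, r^5, r^10, r^15, r^2s, r^7s, r^12s, r^17s}, so |H| = 8.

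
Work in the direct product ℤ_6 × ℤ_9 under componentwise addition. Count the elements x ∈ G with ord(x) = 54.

0

An element (a,b) has order lcm(ord(a), ord(b)); count pairs with lcm equal to 54.
Enumerating gives 0 such elements.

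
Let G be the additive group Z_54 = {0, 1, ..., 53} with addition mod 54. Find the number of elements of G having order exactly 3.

In a cyclic group of order 54, the number of elements of order d (for d | 54) is φ(d).
φ(3) = 2.

2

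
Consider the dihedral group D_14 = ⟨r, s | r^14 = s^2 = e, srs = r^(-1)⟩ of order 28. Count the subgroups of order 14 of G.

3

|G| = 28 and 14 | 28, so subgroups of order 14 are possible by Lagrange.
The subgroups of order 14 are: {e, r, r^2, r^3, r^4, r^5, r^6, r^7, r^8, r^9, r^10, r^11, r^12, r^13}; {e, r^2, r^4, r^6, r^8, r^10, r^12, s, r^2s, r^4s, r^6s, r^8s, r^10s, r^12s}; {e, r^2, r^4, r^6, r^8, r^10, r^12, rs, r^3s, r^5s, r^7s, r^9s, r^11s, r^13s}.
So G has 3 subgroups of order 14.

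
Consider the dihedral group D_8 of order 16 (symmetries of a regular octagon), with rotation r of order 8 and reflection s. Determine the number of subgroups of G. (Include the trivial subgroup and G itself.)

|G| = 16, so by Lagrange every subgroup order divides 16. Divisors: 1, 2, 4, 8, 16.
Subgroups by order — order 1: 1; order 2: 9; order 4: 5; order 8: 3; order 16: 1.
Total: 1 + 9 + 5 + 3 + 1 = 19.

19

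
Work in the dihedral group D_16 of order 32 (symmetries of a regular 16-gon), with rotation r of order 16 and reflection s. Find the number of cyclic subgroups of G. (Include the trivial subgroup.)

21

Group the elements of G by the cyclic subgroup they generate; each cyclic subgroup of order d accounts for φ(d) elements.
Cyclic subgroups by order — order 1: 1; order 2: 17; order 4: 1; order 8: 1; order 16: 1.
Total: 21.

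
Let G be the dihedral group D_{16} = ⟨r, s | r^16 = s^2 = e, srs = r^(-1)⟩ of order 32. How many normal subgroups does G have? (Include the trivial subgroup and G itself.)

G has 36 subgroups. Checking conjugation-invariance by order — order 1: 1/1 normal; order 2: 1/17 normal; order 4: 1/9 normal; order 8: 1/5 normal; order 16: 3/3 normal; order 32: 1/1 normal.
Total normal subgroups: 8.

8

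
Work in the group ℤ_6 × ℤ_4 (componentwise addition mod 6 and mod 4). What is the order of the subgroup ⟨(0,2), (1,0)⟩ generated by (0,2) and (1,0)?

12

|⟨(0,2)⟩| = 2 and |⟨(1,0)⟩| = 6, so |H| is a multiple of lcm(2, 6) = 6 and divides |G| = 24.
Closing under the operation: H = {(0,0), (0,2), (1,0), (1,2), (2,0), (2,2), (3,0), (3,2), (4,0), (4,2), (5,0), (5,2)}, so |H| = 12.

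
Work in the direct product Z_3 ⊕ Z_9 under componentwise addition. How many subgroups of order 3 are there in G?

4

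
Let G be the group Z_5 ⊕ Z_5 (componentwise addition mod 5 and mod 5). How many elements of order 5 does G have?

An element (a,b) has order lcm(ord(a), ord(b)); count pairs with lcm equal to 5.
Enumerating gives 24 such elements.

24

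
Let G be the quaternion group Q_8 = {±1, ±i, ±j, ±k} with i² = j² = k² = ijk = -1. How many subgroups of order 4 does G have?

3

|G| = 8 and 4 | 8, so subgroups of order 4 are possible by Lagrange.
The subgroups of order 4 are: {1, -1, i, -i}; {1, -1, j, -j}; {1, -1, k, -k}.
So G has 3 subgroups of order 4.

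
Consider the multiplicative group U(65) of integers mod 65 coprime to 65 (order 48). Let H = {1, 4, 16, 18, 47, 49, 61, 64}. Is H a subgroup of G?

Closure fails: 4 · 47 = 58 ∉ H. So H is not a subgroup.

No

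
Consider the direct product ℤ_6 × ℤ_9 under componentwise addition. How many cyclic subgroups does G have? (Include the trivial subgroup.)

Each element a generates a cyclic subgroup ⟨a⟩; distinct elements may generate the same one (a cyclic group of order d has φ(d) generators).
Cyclic subgroups by order — order 1: 1; order 2: 1; order 3: 4; order 6: 4; order 9: 3; order 18: 3.
Total: 16.

16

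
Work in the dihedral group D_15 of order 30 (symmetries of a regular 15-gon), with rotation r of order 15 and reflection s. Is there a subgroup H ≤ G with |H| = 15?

15 | 30. A subgroup of order 15 is {e, r, r^2, r^3, r^4, r^5, r^6, r^7, r^8, r^9, r^10, r^11, r^12, r^13, r^14}.

Yes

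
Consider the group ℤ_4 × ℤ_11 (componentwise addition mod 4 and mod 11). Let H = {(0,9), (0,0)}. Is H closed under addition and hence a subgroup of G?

(0,9) ∈ H but its inverse (0,2) ∉ H, so H is not a subgroup.

No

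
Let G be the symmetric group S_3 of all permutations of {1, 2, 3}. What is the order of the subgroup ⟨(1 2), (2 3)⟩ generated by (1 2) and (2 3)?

6

|⟨(1 2)⟩| = 2 and |⟨(2 3)⟩| = 2, so |H| is a multiple of lcm(2, 2) = 2 and divides |G| = 6.
Closing {(1 2), (2 3)} under the group operation gives all of G, so |H| = 6.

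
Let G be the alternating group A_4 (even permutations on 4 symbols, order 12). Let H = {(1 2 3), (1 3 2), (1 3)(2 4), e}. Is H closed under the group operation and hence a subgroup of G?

Closure fails: (1 3 2) ∘ (1 3)(2 4) = (1 2 4) ∉ H. So H is not a subgroup.

No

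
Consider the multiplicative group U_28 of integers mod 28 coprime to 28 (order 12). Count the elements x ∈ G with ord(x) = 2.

The elements of order 2 are: 13, 15, 27.
That's 3.

3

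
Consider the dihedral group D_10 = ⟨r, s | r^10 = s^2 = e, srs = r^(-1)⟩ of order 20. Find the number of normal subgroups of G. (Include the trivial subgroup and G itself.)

G has 22 subgroups. Checking conjugation-invariance by order — order 1: 1/1 normal; order 2: 1/11 normal; order 4: 0/5 normal; order 5: 1/1 normal; order 10: 3/3 normal; order 20: 1/1 normal.
Total normal subgroups: 7.

7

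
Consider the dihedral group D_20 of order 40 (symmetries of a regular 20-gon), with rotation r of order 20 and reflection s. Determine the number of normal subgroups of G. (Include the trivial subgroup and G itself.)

9

G has 48 subgroups. Checking conjugation-invariance by order — order 1: 1/1 normal; order 2: 1/21 normal; order 4: 1/11 normal; order 5: 1/1 normal; order 8: 0/5 normal; order 10: 1/5 normal; order 20: 3/3 normal; order 40: 1/1 normal.
Total normal subgroups: 9.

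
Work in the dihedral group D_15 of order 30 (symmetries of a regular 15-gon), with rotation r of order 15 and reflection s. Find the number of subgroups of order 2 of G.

|G| = 30 and 2 | 30, so subgroups of order 2 are possible by Lagrange.
The subgroups of order 2 are: {e, r^10s}; {e, r^11s}; {e, r^12s}; {e, r^13s}; … (15 in all).
So G has 15 subgroups of order 2.

15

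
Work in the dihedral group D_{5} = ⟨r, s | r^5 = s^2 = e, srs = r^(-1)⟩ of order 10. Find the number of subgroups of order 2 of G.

|G| = 10 and 2 | 10, so subgroups of order 2 are possible by Lagrange.
The subgroups of order 2 are: {e, r^2s}; {e, r^3s}; {e, r^4s}; {e, rs}; … (5 in all).
So G has 5 subgroups of order 2.

5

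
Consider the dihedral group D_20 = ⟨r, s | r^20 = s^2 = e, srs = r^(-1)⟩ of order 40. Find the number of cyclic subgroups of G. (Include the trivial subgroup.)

26

A cyclic subgroup of order d is generated by each of its φ(d) elements of order d, so the cyclic subgroups of order d number (#elements of order d)/φ(d).
Cyclic subgroups by order — order 1: 1; order 2: 21; order 4: 1; order 5: 1; order 10: 1; order 20: 1.
Total: 26.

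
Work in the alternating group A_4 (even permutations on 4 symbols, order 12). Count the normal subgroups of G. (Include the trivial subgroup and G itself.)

3

G has 10 subgroups. Checking conjugation-invariance by order — order 1: 1/1 normal; order 2: 0/3 normal; order 3: 0/4 normal; order 4: 1/1 normal; order 12: 1/1 normal.
Total normal subgroups: 3.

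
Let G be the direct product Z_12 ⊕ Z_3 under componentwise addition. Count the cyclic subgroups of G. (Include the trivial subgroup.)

15

Each element a generates a cyclic subgroup ⟨a⟩; distinct elements may generate the same one (a cyclic group of order d has φ(d) generators).
Cyclic subgroups by order — order 1: 1; order 2: 1; order 3: 4; order 4: 1; order 6: 4; order 12: 4.
Total: 15.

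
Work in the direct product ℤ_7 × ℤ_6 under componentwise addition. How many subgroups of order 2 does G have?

|G| = 42 and 2 | 42, so subgroups of order 2 are possible by Lagrange.
The subgroups of order 2 are: {(0,0), (0,3)}.
So G has 1 subgroup of order 2.

1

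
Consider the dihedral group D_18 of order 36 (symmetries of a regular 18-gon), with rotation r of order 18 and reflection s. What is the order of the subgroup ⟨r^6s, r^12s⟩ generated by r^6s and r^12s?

|⟨r^6s⟩| = 2 and |⟨r^12s⟩| = 2, so |H| is a multiple of lcm(2, 2) = 2 and divides |G| = 36.
Closing under the operation: H = {e, r^6, r^12, s, r^6s, r^12s}, so |H| = 6.

6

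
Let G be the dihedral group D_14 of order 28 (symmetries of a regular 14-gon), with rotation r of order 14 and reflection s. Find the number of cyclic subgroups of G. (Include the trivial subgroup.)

18

Group the elements of G by the cyclic subgroup they generate; each cyclic subgroup of order d accounts for φ(d) elements.
Cyclic subgroups by order — order 1: 1; order 2: 15; order 7: 1; order 14: 1.
Total: 18.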